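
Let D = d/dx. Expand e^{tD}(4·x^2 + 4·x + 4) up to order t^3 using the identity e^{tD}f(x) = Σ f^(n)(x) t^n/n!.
4 t^{2} + 4 t \left(2 x + 1\right) + 4 x^{2} + 4 x + 4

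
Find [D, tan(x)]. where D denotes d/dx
\frac{1}{\cos^{2}{\left(x \right)}}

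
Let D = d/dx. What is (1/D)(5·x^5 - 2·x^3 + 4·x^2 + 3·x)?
\frac{5 x^{6}}{6} - \frac{x^{4}}{2} + \frac{4 x^{3}}{3} + \frac{3 x^{2}}{2}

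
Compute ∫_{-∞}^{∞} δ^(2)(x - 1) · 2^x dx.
2 \log{\left(2 \right)}^{2}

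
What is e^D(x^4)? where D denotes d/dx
x^{4} + 4 x^{3} + 6 x^{2} + 4 x + 1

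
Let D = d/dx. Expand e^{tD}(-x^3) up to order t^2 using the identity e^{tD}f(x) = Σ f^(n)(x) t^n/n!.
x \left(- 3 t^{2} - 3 t x - x^{2}\right)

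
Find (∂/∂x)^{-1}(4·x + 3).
2 x^{2} + 3 x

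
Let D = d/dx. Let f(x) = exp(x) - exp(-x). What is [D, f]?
2 \cosh{\left(x \right)}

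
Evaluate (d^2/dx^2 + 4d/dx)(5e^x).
25 e^{x}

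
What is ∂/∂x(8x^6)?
48 x^{5}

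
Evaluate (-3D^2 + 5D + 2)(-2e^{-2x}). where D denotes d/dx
40 e^{- 2 x}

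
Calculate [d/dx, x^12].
12 x^{11}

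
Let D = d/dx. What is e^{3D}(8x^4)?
8 x^{4} + 96 x^{3} + 432 x^{2} + 864 x + 648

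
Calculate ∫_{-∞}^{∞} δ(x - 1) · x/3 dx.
\frac{1}{3}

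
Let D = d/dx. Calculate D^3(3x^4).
72 x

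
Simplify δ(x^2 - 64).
\frac{\delta(x - 8) + \delta(x + 8)}{16}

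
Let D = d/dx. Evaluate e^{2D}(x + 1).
x + 3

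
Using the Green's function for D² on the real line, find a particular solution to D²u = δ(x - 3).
\frac{|x - 3|}{2}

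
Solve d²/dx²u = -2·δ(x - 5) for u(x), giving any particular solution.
-|x - 5|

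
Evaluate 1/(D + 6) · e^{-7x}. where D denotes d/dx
- e^{- 7 x}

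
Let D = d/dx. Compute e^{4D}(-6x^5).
- 6 x^{5} - 120 x^{4} - 960 x^{3} - 3840 x^{2} - 7680 x - 6144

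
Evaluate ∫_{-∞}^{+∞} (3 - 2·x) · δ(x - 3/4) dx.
\frac{3}{2}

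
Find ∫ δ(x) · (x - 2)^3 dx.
-8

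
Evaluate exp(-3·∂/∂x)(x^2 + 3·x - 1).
x^{2} - 3 x - 1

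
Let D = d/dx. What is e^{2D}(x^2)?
x^{2} + 4 x + 4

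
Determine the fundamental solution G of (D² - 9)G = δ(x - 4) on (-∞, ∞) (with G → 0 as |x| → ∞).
-\frac{e^{-3|x - 4|}}{6}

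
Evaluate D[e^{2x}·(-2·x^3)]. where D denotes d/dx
x^{2} \left(- 4 x - 6\right) e^{2 x}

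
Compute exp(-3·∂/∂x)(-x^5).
- x^{5} + 15 x^{4} - 90 x^{3} + 270 x^{2} - 405 x + 243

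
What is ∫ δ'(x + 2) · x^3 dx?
-12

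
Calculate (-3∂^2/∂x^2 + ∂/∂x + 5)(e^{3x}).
- 19 e^{3 x}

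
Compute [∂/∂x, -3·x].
-3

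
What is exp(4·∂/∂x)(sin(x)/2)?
\frac{\sin{\left(x + 4 \right)}}{2}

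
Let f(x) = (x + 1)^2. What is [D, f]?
2 x + 2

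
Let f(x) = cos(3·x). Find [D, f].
- 3 \sin{\left(3 x \right)}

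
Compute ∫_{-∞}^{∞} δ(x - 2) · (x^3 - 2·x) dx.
4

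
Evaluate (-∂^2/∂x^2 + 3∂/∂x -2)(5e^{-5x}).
- 210 e^{- 5 x}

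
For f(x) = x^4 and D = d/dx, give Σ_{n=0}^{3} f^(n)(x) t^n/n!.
x \left(4 t^{3} + 6 t^{2} x + 4 t x^{2} + x^{3}\right)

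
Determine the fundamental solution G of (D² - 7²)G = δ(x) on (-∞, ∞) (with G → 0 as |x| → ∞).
-\frac{e^{-7|x|}}{14}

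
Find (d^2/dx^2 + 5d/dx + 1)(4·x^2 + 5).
4 x^{2} + 40 x + 13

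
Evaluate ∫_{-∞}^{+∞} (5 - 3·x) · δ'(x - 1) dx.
3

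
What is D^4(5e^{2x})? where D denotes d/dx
80 e^{2 x}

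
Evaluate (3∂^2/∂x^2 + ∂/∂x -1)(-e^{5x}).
- 79 e^{5 x}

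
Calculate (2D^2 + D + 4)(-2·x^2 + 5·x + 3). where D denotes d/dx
- 8 x^{2} + 16 x + 9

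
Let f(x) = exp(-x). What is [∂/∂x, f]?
- e^{- x}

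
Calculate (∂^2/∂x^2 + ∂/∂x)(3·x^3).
9 x \left(x + 2\right)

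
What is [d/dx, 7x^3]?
21 x^{2}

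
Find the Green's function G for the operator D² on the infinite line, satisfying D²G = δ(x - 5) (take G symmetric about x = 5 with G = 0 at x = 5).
\frac{|x - 5|}{2}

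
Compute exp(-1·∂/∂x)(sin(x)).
\sin{\left(x - 1 \right)}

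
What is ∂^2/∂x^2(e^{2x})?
4 e^{2 x}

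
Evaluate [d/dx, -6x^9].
- 54 x^{8}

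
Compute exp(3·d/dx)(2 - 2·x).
- 2 x - 4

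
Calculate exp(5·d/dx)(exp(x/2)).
e^{\frac{x}{2} + \frac{5}{2}}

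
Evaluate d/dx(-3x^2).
- 6 x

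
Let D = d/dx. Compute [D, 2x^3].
6 x^{2}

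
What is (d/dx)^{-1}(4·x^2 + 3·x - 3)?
\frac{4 x^{3}}{3} + \frac{3 x^{2}}{2} - 3 x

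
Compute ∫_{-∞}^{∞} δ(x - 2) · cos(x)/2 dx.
\frac{\cos{\left(2 \right)}}{2}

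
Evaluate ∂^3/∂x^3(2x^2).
0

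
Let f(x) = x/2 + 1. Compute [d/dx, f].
\frac{1}{2}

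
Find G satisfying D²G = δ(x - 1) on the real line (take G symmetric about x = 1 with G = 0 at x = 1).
\frac{|x - 1|}{2}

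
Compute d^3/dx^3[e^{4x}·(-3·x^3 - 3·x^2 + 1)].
\left(- 192 x^{3} - 624 x^{2} - 504 x - 26\right) e^{4 x}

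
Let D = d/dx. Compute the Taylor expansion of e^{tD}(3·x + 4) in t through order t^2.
3 t + 3 x + 4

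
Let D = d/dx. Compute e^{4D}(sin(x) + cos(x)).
\sqrt{2} \sin{\left(x + \frac{\pi}{4} + 4 \right)}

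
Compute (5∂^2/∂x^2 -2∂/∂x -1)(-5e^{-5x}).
- 670 e^{- 5 x}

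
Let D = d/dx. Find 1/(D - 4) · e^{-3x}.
- \frac{e^{- 3 x}}{7}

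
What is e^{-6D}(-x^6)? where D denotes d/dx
- x^{6} + 36 x^{5} - 540 x^{4} + 4320 x^{3} - 19440 x^{2} + 46656 x - 46656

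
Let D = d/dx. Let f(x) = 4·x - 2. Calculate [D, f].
4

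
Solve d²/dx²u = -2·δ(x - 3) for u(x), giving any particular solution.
-|x - 3|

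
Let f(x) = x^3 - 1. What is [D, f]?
3 x^{2}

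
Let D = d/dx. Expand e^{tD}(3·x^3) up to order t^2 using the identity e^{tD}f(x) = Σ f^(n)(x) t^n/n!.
3 x \left(3 t^{2} + 3 t x + x^{2}\right)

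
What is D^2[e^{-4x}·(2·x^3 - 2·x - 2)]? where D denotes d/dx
4 \left(8 x^{3} - 12 x^{2} - 5 x - 4\right) e^{- 4 x}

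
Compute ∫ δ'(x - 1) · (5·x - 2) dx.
-5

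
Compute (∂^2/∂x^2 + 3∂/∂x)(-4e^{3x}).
- 72 e^{3 x}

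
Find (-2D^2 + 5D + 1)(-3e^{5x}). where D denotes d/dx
72 e^{5 x}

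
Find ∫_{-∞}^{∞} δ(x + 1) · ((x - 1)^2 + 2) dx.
6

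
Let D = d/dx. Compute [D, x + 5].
1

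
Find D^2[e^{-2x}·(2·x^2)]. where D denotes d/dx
4 \left(2 x^{2} - 4 x + 1\right) e^{- 2 x}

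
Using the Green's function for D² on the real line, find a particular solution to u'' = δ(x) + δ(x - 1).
\frac{|x|}{2} + \frac{|x - 1|}{2}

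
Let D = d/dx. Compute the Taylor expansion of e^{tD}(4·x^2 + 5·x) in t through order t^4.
4 t^{2} + t \left(8 x + 5\right) + 4 x^{2} + 5 x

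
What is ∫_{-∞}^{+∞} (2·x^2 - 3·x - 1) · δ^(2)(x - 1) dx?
4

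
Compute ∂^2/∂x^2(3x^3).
18 x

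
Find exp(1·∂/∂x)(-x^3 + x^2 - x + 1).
x \left(- x^{2} - 2 x - 2\right)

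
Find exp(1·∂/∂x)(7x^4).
7 x^{4} + 28 x^{3} + 42 x^{2} + 28 x + 7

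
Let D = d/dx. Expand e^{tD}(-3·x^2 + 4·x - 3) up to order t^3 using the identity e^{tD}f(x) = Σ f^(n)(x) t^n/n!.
- 3 t^{2} - 2 t \left(3 x - 2\right) - 3 x^{2} + 4 x - 3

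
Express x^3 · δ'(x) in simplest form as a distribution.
0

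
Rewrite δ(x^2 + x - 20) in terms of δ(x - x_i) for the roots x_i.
\frac{\delta(x - 4) + \delta(x + 5)}{9}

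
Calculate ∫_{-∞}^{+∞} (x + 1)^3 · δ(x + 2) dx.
-1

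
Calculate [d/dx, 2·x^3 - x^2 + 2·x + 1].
6 x^{2} - 2 x + 2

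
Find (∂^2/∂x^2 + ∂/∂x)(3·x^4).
12 x^{2} \left(x + 3\right)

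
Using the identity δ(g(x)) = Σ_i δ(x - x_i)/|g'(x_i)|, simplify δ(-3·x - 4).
\frac{\delta(x + 4/3)}{3}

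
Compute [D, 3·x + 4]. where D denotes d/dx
3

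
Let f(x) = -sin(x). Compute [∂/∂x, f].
- \cos{\left(x \right)}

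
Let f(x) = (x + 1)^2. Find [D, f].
2 x + 2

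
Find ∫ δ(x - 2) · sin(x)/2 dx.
\frac{\sin{\left(2 \right)}}{2}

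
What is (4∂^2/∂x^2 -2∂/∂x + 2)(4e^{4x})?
232 e^{4 x}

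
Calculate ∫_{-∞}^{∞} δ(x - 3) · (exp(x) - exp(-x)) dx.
2 \sinh{\left(3 \right)}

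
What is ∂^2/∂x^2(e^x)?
e^{x}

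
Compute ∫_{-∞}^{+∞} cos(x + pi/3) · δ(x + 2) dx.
\sin{\left(\frac{\pi}{6} + 2 \right)}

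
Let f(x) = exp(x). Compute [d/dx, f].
e^{x}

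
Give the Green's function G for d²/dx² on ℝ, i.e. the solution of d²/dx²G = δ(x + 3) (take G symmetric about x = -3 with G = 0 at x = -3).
\frac{|x + 3|}{2}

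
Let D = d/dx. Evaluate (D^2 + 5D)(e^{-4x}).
- 4 e^{- 4 x}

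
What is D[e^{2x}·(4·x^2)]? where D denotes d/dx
8 x \left(x + 1\right) e^{2 x}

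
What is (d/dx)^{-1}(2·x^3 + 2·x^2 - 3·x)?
\frac{x^{4}}{2} + \frac{2 x^{3}}{3} - \frac{3 x^{2}}{2}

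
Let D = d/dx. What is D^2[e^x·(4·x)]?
4 \left(x + 2\right) e^{x}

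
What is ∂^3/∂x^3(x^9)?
504 x^{6}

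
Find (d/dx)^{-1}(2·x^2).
\frac{2 x^{3}}{3}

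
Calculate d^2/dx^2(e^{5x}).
25 e^{5 x}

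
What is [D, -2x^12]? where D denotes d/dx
- 24 x^{11}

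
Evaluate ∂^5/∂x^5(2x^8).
13440 x^{3}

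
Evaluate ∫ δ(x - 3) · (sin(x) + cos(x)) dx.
\cos{\left(3 \right)} + \sin{\left(3 \right)}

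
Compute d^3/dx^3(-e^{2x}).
- 8 e^{2 x}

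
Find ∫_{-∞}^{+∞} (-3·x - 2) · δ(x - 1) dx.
-5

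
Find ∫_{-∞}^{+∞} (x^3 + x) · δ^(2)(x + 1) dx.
-6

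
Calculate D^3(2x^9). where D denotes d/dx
1008 x^{6}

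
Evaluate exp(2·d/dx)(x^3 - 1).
x^{3} + 6 x^{2} + 12 x + 7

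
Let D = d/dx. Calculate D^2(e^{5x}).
25 e^{5 x}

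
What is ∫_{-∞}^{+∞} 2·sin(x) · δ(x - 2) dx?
2 \sin{\left(2 \right)}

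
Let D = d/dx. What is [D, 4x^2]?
8 x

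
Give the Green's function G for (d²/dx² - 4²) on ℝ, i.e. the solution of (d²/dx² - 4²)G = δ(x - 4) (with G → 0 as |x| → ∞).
-\frac{e^{-4|x - 4|}}{8}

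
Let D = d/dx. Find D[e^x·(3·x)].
3 \left(x + 1\right) e^{x}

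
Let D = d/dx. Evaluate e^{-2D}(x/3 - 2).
\frac{x}{3} - \frac{8}{3}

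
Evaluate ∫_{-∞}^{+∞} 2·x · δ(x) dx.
0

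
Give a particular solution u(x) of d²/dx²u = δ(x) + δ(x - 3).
\frac{|x|}{2} + \frac{|x - 3|}{2}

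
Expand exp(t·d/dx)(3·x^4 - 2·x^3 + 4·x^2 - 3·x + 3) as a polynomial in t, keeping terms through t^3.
t^{3} \left(12 x - 2\right) + t^{2} \left(18 x^{2} - 6 x + 4\right) + t \left(12 x^{3} - 6 x^{2} + 8 x - 3\right) + 3 x^{4} - 2 x^{3} + 4 x^{2} - 3 x + 3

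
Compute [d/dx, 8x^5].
40 x^{4}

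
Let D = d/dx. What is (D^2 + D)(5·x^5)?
25 x^{3} \left(x + 4\right)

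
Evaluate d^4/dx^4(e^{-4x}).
256 e^{- 4 x}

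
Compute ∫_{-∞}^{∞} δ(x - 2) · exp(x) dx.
e^{2}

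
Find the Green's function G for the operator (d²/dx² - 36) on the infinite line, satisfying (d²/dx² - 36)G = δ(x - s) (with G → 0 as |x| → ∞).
-\frac{e^{-6|x-s|}}{12}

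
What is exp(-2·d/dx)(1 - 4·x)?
9 - 4 x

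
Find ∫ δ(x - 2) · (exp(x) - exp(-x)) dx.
2 \sinh{\left(2 \right)}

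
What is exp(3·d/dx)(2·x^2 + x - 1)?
2 x^{2} + 13 x + 20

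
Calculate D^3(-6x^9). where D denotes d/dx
- 3024 x^{6}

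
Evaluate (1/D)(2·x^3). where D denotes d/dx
\frac{x^{4}}{2}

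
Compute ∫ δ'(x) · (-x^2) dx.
0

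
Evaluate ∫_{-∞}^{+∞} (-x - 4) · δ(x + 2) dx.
-2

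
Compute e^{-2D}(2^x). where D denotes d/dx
2^{x - 2}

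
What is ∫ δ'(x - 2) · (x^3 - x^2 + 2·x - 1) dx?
-10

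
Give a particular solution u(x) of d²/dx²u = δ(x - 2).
\frac{|x - 2|}{2}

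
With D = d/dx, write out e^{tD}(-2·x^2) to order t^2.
- 2 t^{2} - 4 t x - 2 x^{2}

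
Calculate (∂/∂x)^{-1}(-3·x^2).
- x^{3}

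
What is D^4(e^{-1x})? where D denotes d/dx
e^{- x}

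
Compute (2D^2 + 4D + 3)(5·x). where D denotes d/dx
15 x + 20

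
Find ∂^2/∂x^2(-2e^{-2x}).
- 8 e^{- 2 x}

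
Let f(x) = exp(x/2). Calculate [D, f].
\frac{e^{\frac{x}{2}}}{2}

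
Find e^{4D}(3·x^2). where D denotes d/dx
3 x^{2} + 24 x + 48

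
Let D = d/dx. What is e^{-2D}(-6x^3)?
- 6 x^{3} + 36 x^{2} - 72 x + 48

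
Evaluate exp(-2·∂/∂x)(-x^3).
- x^{3} + 6 x^{2} - 12 x + 8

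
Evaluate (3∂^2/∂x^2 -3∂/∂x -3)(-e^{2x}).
- 3 e^{2 x}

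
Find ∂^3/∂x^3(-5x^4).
- 120 x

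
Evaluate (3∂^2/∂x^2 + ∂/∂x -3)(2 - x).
3 x - 7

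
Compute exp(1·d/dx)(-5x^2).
- 5 x^{2} - 10 x - 5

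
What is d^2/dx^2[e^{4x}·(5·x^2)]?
\left(80 x^{2} + 80 x + 10\right) e^{4 x}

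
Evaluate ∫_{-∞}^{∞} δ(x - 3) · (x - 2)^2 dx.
1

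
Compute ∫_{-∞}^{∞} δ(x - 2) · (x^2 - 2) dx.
2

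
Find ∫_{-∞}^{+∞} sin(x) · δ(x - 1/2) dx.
\sin{\left(\frac{1}{2} \right)}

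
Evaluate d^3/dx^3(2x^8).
672 x^{5}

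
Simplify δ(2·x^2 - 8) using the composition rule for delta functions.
\frac{\delta(x - 2) + \delta(x + 2)}{8}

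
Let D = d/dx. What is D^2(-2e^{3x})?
- 18 e^{3 x}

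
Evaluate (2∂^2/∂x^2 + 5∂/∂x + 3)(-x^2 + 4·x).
- 3 x^{2} + 2 x + 16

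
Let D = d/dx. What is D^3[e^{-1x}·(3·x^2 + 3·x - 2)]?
\left(- 3 x^{2} + 15 x - 7\right) e^{- x}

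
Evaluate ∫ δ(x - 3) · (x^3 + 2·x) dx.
33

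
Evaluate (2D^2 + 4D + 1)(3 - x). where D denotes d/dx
- x - 1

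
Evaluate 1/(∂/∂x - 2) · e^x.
- e^{x}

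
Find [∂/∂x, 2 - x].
-1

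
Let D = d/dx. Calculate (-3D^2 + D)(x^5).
5 x^{3} \left(x - 12\right)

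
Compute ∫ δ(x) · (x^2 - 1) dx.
-1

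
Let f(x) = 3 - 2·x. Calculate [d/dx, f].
-2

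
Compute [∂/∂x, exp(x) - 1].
e^{x}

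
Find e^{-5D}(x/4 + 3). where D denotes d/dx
\frac{x}{4} + \frac{7}{4}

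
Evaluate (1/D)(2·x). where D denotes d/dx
x^{2}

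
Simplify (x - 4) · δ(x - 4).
0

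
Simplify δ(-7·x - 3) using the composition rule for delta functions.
\frac{\delta(x + 3/7)}{7}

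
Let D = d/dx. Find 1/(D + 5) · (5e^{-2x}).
\frac{5 e^{- 2 x}}{3}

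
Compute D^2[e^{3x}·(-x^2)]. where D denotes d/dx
\left(- 9 x^{2} - 12 x - 2\right) e^{3 x}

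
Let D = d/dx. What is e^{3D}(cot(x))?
\cot{\left(x + 3 \right)}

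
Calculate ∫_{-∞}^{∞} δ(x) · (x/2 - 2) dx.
-2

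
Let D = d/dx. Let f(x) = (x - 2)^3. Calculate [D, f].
3 \left(x - 2\right)^{2}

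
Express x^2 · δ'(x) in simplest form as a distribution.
0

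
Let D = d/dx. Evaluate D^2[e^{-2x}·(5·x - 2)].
4 \left(5 x - 7\right) e^{- 2 x}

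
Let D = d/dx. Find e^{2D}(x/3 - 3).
\frac{x}{3} - \frac{7}{3}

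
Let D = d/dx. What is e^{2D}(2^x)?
2^{x + 2}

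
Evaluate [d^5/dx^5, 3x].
15\frac{d^{4}}{dx^{4}}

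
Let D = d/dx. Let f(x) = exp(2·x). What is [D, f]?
2 e^{2 x}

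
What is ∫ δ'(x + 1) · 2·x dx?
-2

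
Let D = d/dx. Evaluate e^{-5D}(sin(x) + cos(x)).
\sqrt{2} \cos{\left(- x + \frac{\pi}{4} + 5 \right)}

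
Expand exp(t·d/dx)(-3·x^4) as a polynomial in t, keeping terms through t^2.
3 x^{2} \left(- 6 t^{2} - 4 t x - x^{2}\right)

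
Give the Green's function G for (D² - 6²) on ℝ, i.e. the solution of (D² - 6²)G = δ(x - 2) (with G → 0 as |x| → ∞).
-\frac{e^{-6|x - 2|}}{12}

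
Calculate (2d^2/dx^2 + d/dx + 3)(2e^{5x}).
116 e^{5 x}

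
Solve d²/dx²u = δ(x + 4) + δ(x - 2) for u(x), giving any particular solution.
\frac{|x + 4|}{2} + \frac{|x - 2|}{2}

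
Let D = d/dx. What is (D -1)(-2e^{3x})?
- 4 e^{3 x}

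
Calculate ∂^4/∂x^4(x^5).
120 x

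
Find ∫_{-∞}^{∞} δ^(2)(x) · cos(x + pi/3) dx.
- \frac{1}{2}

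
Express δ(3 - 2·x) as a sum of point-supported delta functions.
\frac{\delta(x - 3/2)}{2}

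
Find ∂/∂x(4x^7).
28 x^{6}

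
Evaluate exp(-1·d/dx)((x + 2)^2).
x^{2} + 2 x + 1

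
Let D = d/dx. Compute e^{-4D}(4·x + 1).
4 x - 15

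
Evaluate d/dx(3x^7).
21 x^{6}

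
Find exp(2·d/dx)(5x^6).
5 x^{6} + 60 x^{5} + 300 x^{4} + 800 x^{3} + 1200 x^{2} + 960 x + 320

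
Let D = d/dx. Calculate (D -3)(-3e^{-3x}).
18 e^{- 3 x}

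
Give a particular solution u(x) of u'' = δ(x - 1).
\frac{|x - 1|}{2}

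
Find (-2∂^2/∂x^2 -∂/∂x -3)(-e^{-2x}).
9 e^{- 2 x}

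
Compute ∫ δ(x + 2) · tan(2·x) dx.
- \tan{\left(4 \right)}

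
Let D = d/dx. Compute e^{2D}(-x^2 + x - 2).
- x^{2} - 3 x - 4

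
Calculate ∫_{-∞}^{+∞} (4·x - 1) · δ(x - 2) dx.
7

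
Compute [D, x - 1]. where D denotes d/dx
1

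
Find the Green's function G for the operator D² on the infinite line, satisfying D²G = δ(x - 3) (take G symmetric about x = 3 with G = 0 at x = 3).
\frac{|x - 3|}{2}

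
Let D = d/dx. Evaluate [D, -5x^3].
- 15 x^{2}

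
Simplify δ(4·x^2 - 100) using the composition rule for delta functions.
\frac{\delta(x - 5) + \delta(x + 5)}{40}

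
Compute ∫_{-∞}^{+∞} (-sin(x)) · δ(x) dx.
0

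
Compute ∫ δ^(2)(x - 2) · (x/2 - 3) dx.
0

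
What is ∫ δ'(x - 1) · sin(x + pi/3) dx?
- \cos{\left(1 + \frac{\pi}{3} \right)}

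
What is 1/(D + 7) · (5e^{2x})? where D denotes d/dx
\frac{5 e^{2 x}}{9}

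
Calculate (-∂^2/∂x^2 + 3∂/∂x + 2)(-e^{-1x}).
2 e^{- x}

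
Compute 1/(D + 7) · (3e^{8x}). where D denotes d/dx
\frac{e^{8 x}}{5}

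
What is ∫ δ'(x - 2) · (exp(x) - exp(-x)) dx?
- 2 \cosh{\left(2 \right)}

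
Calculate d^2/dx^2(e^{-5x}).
25 e^{- 5 x}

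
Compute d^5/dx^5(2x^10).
60480 x^{5}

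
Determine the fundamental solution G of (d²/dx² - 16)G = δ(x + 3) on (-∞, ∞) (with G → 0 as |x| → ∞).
-\frac{e^{-4|x + 3|}}{8}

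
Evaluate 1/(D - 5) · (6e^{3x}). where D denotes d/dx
- 3 e^{3 x}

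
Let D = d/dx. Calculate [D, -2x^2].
- 4 x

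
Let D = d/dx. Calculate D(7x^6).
42 x^{5}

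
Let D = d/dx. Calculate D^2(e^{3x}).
9 e^{3 x}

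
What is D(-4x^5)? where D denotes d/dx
- 20 x^{4}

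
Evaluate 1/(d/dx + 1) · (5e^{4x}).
e^{4 x}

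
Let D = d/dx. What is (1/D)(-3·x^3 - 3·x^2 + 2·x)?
- \frac{3 x^{4}}{4} - x^{3} + x^{2}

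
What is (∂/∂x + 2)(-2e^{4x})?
- 12 e^{4 x}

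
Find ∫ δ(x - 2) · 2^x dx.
4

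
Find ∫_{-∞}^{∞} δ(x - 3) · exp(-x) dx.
e^{-3}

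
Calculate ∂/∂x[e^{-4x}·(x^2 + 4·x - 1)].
2 \left(- 2 x^{2} - 7 x + 4\right) e^{- 4 x}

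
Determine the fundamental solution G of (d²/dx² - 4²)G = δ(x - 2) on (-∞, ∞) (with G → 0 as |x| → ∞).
-\frac{e^{-4|x - 2|}}{8}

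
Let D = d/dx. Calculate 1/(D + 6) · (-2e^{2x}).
- \frac{e^{2 x}}{4}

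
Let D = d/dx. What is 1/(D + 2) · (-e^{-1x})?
- e^{- x}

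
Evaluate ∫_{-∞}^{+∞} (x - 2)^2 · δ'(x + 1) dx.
6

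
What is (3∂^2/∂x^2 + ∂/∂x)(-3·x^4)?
12 x^{2} \left(- x - 9\right)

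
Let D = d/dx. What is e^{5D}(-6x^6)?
- 6 x^{6} - 180 x^{5} - 2250 x^{4} - 15000 x^{3} - 56250 x^{2} - 112500 x - 93750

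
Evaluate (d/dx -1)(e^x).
0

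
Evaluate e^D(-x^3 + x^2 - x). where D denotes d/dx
- x^{3} - 2 x^{2} - 2 x - 1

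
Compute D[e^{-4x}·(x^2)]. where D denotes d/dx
2 x \left(1 - 2 x\right) e^{- 4 x}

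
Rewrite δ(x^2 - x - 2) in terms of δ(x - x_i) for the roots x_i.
\frac{\delta(x + 1) + \delta(x - 2)}{3}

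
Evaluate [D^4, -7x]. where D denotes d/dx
-28D^{3}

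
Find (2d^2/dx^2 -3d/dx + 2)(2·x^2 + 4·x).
4 x^{2} - 4 x - 4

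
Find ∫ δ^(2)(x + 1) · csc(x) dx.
- \left(2 \cot^{2}{\left(1 \right)} + 1\right) \csc{\left(1 \right)}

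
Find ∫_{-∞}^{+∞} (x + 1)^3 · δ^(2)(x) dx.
6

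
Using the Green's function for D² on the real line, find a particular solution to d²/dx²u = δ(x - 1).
\frac{|x - 1|}{2}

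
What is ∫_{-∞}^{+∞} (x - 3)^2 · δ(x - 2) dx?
1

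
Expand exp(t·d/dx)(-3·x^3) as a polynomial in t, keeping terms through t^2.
3 x \left(- 3 t^{2} - 3 t x - x^{2}\right)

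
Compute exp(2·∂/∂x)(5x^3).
5 x^{3} + 30 x^{2} + 60 x + 40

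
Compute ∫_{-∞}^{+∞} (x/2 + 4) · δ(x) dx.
4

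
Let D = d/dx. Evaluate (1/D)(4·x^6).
\frac{4 x^{7}}{7}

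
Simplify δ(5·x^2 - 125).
\frac{\delta(x - 5) + \delta(x + 5)}{50}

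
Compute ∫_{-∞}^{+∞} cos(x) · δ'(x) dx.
0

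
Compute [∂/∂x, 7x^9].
63 x^{8}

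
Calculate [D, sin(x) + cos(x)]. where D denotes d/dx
- \sin{\left(x \right)} + \cos{\left(x \right)}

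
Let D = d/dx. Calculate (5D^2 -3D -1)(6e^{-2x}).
150 e^{- 2 x}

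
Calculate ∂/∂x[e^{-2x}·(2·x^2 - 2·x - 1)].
4 x \left(2 - x\right) e^{- 2 x}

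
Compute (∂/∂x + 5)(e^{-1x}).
4 e^{- x}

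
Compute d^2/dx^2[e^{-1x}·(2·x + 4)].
2 x e^{- x}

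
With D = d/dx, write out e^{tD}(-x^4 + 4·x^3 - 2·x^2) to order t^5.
- t^{4} - t^{3} \left(4 x - 4\right) - t^{2} \left(6 x^{2} - 12 x + 2\right) - 4 t x \left(x^{2} - 3 x + 1\right) - x^{4} + 4 x^{3} - 2 x^{2}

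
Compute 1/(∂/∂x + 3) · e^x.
\frac{e^{x}}{4}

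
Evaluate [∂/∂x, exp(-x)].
- e^{- x}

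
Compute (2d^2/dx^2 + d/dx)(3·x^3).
9 x \left(x + 4\right)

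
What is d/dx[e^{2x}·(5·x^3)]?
x^{2} \left(10 x + 15\right) e^{2 x}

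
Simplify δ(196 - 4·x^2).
\frac{\delta(x - 7) + \delta(x + 7)}{56}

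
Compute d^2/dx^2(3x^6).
90 x^{4}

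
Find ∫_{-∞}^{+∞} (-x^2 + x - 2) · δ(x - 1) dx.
-2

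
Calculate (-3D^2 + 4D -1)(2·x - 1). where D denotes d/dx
9 - 2 x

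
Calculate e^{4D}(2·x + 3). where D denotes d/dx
2 x + 11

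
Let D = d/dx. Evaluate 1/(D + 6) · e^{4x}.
\frac{e^{4 x}}{10}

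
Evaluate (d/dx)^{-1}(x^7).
\frac{x^{8}}{8}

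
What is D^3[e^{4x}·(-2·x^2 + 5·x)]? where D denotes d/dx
\left(- 128 x^{2} + 128 x + 192\right) e^{4 x}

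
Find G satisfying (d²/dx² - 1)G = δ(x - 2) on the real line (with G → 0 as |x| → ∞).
-\frac{e^{-|x - 2|}}{2}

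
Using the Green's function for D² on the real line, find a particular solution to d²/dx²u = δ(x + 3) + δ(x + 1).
\frac{|x + 3|}{2} + \frac{|x + 1|}{2}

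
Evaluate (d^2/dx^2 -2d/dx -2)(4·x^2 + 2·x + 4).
- 8 x^{2} - 20 x - 4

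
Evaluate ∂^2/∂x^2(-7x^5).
- 140 x^{3}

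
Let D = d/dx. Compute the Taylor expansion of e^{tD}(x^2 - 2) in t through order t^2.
t^{2} + 2 t x + x^{2} - 2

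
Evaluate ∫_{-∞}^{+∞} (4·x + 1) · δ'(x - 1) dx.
-4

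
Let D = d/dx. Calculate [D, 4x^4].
16 x^{3}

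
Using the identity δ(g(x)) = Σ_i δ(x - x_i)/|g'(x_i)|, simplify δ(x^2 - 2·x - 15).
\frac{\delta(x - 5) + \delta(x + 3)}{8}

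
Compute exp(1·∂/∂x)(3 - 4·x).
- 4 x - 1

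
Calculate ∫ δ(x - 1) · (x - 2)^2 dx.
1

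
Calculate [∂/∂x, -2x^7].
- 14 x^{6}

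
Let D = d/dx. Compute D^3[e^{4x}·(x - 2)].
\left(64 x - 80\right) e^{4 x}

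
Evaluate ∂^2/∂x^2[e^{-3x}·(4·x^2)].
4 \left(9 x^{2} - 12 x + 2\right) e^{- 3 x}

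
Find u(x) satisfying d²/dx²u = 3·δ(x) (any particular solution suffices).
\frac{3|x|}{2}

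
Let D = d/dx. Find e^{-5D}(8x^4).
8 x^{4} - 160 x^{3} + 1200 x^{2} - 4000 x + 5000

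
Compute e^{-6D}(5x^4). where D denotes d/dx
5 x^{4} - 120 x^{3} + 1080 x^{2} - 4320 x + 6480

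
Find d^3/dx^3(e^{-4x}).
- 64 e^{- 4 x}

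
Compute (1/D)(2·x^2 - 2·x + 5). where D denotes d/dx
\frac{2 x^{3}}{3} - x^{2} + 5 x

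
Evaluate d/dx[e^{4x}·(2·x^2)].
4 x \left(2 x + 1\right) e^{4 x}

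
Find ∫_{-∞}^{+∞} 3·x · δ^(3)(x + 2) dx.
0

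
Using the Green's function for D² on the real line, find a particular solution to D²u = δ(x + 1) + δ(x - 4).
\frac{|x + 1|}{2} + \frac{|x - 4|}{2}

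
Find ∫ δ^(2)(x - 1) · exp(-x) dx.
e^{-1}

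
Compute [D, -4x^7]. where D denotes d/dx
- 28 x^{6}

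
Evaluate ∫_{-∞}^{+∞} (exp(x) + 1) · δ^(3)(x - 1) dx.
- e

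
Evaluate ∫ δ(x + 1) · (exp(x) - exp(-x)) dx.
- 2 \sinh{\left(1 \right)}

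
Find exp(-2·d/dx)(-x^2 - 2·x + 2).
- x^{2} + 2 x + 2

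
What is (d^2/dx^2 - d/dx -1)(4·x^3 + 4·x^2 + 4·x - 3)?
- 4 x^{3} - 16 x^{2} + 12 x + 7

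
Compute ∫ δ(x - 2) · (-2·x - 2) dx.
-6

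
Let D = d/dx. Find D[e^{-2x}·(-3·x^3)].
x^{2} \left(6 x - 9\right) e^{- 2 x}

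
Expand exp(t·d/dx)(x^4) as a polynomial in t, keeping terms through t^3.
x \left(4 t^{3} + 6 t^{2} x + 4 t x^{2} + x^{3}\right)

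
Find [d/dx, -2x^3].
- 6 x^{2}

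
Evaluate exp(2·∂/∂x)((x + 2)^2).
x^{2} + 8 x + 16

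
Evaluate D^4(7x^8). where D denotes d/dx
11760 x^{4}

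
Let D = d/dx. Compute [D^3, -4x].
-12D^{2}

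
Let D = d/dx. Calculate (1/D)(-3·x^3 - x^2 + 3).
- \frac{3 x^{4}}{4} - \frac{x^{3}}{3} + 3 x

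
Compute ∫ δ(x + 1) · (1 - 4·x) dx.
5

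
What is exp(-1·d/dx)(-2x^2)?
- 2 x^{2} + 4 x - 2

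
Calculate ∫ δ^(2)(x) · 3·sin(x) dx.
0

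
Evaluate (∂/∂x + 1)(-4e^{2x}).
- 12 e^{2 x}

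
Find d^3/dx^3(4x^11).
3960 x^{8}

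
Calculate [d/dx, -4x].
-4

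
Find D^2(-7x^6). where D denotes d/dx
- 210 x^{4}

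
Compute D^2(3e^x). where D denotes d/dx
3 e^{x}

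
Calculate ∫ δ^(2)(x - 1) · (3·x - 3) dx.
0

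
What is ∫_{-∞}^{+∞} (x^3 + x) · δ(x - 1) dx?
2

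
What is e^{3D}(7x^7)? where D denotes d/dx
7 x^{7} + 147 x^{6} + 1323 x^{5} + 6615 x^{4} + 19845 x^{3} + 35721 x^{2} + 35721 x + 15309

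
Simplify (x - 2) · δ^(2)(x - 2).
-2\delta'(x - 2)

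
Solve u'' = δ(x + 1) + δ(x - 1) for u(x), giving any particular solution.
\frac{|x + 1|}{2} + \frac{|x - 1|}{2}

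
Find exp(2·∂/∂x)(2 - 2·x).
- 2 x - 2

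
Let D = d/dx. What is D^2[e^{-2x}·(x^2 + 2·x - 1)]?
2 \left(2 x^{2} - 5\right) e^{- 2 x}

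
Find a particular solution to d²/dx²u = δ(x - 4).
\frac{|x - 4|}{2}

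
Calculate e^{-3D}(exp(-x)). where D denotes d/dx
e^{3 - x}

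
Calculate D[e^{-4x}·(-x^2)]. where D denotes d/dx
2 x \left(2 x - 1\right) e^{- 4 x}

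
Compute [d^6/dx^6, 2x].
12\frac{d^{5}}{dx^{5}}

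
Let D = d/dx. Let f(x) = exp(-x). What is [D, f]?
- e^{- x}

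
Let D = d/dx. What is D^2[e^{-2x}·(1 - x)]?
4 \left(2 - x\right) e^{- 2 x}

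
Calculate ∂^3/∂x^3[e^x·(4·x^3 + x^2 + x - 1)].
\left(4 x^{3} + 37 x^{2} + 79 x + 32\right) e^{x}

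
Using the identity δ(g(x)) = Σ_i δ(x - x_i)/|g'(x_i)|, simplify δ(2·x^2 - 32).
\frac{\delta(x - 4) + \delta(x + 4)}{16}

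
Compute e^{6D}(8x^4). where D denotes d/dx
8 x^{4} + 192 x^{3} + 1728 x^{2} + 6912 x + 10368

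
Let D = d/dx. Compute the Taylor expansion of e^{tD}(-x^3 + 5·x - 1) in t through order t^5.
- t^{3} - 3 t^{2} x - t \left(3 x^{2} - 5\right) - x^{3} + 5 x - 1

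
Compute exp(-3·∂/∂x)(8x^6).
8 x^{6} - 144 x^{5} + 1080 x^{4} - 4320 x^{3} + 9720 x^{2} - 11664 x + 5832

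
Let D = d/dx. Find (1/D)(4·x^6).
\frac{4 x^{7}}{7}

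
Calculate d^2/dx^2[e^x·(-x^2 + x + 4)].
\left(- x^{2} - 3 x + 4\right) e^{x}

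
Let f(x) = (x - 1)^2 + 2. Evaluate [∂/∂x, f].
2 x - 2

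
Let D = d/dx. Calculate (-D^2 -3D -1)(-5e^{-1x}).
- 5 e^{- x}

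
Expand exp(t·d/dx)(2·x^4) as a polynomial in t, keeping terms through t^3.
2 x \left(4 t^{3} + 6 t^{2} x + 4 t x^{2} + x^{3}\right)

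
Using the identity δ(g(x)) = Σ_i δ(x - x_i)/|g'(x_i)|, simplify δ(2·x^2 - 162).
\frac{\delta(x - 9) + \delta(x + 9)}{36}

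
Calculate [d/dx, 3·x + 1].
3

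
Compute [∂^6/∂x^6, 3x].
18\frac{d^{5}}{dx^{5}}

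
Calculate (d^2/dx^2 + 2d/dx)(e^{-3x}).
3 e^{- 3 x}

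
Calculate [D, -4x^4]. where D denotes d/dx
- 16 x^{3}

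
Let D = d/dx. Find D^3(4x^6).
480 x^{3}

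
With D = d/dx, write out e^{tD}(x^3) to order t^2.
x \left(3 t^{2} + 3 t x + x^{2}\right)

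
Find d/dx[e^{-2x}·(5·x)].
5 \left(1 - 2 x\right) e^{- 2 x}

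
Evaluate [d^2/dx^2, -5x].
-10\frac{d}{dx}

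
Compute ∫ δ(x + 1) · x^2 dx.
1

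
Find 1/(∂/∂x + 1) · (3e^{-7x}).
- \frac{e^{- 7 x}}{2}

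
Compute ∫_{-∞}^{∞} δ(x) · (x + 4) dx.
4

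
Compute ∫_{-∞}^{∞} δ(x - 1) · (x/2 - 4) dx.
- \frac{7}{2}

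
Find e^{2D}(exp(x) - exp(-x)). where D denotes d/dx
2 \sinh{\left(x + 2 \right)}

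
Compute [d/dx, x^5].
5 x^{4}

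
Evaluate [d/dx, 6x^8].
48 x^{7}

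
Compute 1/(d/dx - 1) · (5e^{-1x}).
- \frac{5 e^{- x}}{2}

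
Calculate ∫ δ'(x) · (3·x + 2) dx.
-3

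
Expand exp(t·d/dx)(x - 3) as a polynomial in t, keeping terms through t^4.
t + x - 3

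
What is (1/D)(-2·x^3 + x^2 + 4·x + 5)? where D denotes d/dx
- \frac{x^{4}}{2} + \frac{x^{3}}{3} + 2 x^{2} + 5 x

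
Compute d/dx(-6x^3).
- 18 x^{2}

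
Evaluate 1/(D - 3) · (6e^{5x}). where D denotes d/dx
3 e^{5 x}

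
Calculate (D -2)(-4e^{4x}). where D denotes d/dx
- 8 e^{4 x}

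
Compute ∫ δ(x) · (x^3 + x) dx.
0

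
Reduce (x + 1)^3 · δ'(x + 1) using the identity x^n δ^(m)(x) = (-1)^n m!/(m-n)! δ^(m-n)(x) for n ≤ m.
0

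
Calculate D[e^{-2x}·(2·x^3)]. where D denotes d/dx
x^{2} \left(6 - 4 x\right) e^{- 2 x}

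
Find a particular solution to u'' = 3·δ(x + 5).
\frac{3|x + 5|}{2}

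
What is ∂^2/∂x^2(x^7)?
42 x^{5}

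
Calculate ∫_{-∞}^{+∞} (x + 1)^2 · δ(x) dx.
1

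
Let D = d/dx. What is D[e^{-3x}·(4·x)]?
4 \left(1 - 3 x\right) e^{- 3 x}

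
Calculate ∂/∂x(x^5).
5 x^{4}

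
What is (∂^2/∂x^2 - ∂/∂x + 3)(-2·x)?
2 - 6 x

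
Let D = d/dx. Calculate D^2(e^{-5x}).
25 e^{- 5 x}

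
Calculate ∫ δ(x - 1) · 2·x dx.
2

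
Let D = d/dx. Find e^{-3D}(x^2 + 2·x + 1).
x^{2} - 4 x + 4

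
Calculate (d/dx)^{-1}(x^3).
\frac{x^{4}}{4}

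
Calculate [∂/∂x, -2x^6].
- 12 x^{5}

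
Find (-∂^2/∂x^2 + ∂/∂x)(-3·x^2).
6 - 6 x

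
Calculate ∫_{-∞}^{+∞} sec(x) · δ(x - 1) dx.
\sec{\left(1 \right)}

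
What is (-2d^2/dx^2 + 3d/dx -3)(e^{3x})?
- 12 e^{3 x}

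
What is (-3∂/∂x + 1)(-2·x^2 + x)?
- 2 x^{2} + 13 x - 3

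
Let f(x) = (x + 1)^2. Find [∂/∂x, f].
2 x + 2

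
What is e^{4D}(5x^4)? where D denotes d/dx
5 x^{4} + 80 x^{3} + 480 x^{2} + 1280 x + 1280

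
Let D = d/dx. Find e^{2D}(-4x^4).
- 4 x^{4} - 32 x^{3} - 96 x^{2} - 128 x - 64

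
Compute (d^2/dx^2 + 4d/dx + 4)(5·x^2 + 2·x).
20 x^{2} + 48 x + 18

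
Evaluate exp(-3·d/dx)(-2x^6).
- 2 x^{6} + 36 x^{5} - 270 x^{4} + 1080 x^{3} - 2430 x^{2} + 2916 x - 1458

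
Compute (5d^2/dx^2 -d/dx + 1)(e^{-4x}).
85 e^{- 4 x}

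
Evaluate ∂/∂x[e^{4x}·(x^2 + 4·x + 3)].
\left(4 x^{2} + 18 x + 16\right) e^{4 x}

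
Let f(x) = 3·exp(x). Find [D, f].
3 e^{x}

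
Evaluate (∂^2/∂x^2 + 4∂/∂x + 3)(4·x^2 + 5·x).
12 x^{2} + 47 x + 28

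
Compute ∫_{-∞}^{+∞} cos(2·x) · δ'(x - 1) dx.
2 \sin{\left(2 \right)}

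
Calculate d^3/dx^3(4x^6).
480 x^{3}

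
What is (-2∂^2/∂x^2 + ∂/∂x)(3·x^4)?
12 x^{2} \left(x - 6\right)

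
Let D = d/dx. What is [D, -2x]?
-2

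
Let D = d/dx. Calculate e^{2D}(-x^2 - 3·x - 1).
- x^{2} - 7 x - 11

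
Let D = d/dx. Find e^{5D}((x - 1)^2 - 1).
x^{2} + 8 x + 15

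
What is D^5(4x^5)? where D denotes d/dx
480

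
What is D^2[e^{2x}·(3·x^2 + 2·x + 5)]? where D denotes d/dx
\left(12 x^{2} + 32 x + 34\right) e^{2 x}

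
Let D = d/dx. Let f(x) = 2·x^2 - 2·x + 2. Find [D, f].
4 x - 2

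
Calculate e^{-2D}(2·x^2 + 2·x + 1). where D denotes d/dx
2 x^{2} - 6 x + 5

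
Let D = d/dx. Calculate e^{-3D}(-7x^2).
- 7 x^{2} + 42 x - 63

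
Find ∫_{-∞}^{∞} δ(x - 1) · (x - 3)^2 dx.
4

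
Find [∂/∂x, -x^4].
- 4 x^{3}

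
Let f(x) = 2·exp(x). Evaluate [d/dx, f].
2 e^{x}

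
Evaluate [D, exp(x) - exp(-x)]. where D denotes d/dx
2 \cosh{\left(x \right)}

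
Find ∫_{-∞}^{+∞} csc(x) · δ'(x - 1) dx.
\cot{\left(1 \right)} \csc{\left(1 \right)}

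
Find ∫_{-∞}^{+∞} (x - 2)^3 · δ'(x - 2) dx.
0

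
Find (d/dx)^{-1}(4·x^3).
x^{4}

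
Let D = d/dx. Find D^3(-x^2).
0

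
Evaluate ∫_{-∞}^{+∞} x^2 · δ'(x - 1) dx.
-2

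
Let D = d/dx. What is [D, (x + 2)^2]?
2 x + 4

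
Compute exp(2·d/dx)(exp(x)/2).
\frac{e^{x + 2}}{2}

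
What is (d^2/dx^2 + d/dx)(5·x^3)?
15 x \left(x + 2\right)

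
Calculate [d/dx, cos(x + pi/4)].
- \sin{\left(x + \frac{\pi}{4} \right)}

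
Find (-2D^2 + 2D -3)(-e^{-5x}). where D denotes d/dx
63 e^{- 5 x}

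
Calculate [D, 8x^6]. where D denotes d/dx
48 x^{5}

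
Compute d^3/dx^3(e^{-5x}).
- 125 e^{- 5 x}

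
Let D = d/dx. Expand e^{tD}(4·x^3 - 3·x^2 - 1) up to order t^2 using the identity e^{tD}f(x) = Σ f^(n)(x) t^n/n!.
t^{2} \left(12 x - 3\right) + 6 t x \left(2 x - 1\right) + 4 x^{3} - 3 x^{2} - 1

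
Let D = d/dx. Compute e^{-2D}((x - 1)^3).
x^{3} - 9 x^{2} + 27 x - 27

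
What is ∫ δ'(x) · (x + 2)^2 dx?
-4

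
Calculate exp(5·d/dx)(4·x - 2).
4 x + 18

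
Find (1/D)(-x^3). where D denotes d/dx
- \frac{x^{4}}{4}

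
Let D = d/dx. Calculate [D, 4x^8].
32 x^{7}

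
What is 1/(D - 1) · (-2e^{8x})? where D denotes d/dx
- \frac{2 e^{8 x}}{7}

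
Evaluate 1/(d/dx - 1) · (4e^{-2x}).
- \frac{4 e^{- 2 x}}{3}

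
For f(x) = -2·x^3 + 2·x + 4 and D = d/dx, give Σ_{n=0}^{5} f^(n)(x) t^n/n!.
- 2 t^{3} - 6 t^{2} x - 2 t \left(3 x^{2} - 1\right) - 2 x^{3} + 2 x + 4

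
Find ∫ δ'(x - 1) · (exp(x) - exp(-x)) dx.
- 2 \cosh{\left(1 \right)}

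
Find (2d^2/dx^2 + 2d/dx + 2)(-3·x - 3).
- 6 x - 12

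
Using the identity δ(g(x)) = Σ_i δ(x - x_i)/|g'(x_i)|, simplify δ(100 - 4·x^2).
\frac{\delta(x - 5) + \delta(x + 5)}{40}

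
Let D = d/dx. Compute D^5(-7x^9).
- 105840 x^{4}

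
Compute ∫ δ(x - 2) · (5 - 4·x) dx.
-3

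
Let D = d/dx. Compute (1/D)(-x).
- \frac{x^{2}}{2}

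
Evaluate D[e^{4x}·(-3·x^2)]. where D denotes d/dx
6 x \left(- 2 x - 1\right) e^{4 x}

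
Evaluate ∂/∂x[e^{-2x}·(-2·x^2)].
4 x \left(x - 1\right) e^{- 2 x}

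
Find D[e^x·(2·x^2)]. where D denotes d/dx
2 x \left(x + 2\right) e^{x}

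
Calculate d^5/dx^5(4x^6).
2880 x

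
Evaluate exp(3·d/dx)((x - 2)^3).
x^{3} + 3 x^{2} + 3 x + 1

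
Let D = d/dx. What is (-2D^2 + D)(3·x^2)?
6 x - 12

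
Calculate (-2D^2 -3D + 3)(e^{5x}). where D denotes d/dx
- 62 e^{5 x}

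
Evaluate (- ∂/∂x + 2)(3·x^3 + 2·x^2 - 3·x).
6 x^{3} - 5 x^{2} - 10 x + 3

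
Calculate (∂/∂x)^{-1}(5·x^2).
\frac{5 x^{3}}{3}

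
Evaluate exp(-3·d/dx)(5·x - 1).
5 x - 16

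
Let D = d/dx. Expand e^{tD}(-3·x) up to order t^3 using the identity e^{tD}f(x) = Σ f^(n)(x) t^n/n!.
- 3 t - 3 x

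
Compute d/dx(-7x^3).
- 21 x^{2}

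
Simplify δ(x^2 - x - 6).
\frac{\delta(x + 2) + \delta(x - 3)}{5}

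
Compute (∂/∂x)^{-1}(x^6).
\frac{x^{7}}{7}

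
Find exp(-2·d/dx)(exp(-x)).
e^{2 - x}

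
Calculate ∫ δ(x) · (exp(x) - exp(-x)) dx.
0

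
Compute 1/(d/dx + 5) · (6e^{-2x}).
2 e^{- 2 x}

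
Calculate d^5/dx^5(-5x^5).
-600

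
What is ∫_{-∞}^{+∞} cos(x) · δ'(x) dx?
0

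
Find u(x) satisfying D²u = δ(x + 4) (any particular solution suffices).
\frac{|x + 4|}{2}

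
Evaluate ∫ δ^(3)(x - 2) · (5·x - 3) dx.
0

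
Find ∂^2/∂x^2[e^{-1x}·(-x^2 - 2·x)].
\left(- x^{2} + 2 x + 2\right) e^{- x}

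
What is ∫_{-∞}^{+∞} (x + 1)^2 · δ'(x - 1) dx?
-4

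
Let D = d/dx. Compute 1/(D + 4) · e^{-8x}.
- \frac{e^{- 8 x}}{4}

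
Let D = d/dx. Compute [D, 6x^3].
18 x^{2}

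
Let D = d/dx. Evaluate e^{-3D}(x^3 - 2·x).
x^{3} - 9 x^{2} + 25 x - 21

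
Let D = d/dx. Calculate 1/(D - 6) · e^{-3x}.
- \frac{e^{- 3 x}}{9}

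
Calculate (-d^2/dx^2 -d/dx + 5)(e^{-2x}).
3 e^{- 2 x}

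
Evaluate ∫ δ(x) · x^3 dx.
0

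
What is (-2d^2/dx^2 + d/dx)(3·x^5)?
15 x^{3} \left(x - 8\right)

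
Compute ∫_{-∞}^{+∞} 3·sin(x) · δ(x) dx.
0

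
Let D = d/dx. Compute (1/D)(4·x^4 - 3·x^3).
\frac{4 x^{5}}{5} - \frac{3 x^{4}}{4}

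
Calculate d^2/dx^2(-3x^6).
- 90 x^{4}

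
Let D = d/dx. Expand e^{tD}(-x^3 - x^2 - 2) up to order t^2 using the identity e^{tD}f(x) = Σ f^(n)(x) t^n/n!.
- t^{2} \left(3 x + 1\right) - t x \left(3 x + 2\right) - x^{3} - x^{2} - 2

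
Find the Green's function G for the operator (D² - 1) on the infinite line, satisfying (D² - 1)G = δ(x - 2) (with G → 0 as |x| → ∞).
-\frac{e^{-|x - 2|}}{2}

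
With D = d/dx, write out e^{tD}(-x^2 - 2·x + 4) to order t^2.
- t^{2} - 2 t \left(x + 1\right) - x^{2} - 2 x + 4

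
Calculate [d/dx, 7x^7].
49 x^{6}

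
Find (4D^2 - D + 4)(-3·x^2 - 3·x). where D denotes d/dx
- 12 x^{2} - 6 x - 21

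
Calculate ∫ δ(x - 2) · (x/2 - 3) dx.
-2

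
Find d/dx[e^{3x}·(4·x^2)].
4 x \left(3 x + 2\right) e^{3 x}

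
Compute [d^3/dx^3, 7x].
21\frac{d^{2}}{dx^{2}}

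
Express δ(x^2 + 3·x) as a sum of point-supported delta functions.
\frac{\delta(x + 3) + \delta(x)}{3}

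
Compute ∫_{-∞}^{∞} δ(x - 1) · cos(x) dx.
\cos{\left(1 \right)}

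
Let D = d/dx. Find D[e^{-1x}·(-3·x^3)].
3 x^{2} \left(x - 3\right) e^{- x}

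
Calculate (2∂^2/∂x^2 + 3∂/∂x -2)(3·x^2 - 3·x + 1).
- 6 x^{2} + 24 x + 1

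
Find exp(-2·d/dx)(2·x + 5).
2 x + 1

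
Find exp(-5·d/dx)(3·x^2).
3 x^{2} - 30 x + 75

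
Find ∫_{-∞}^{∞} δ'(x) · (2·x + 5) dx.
-2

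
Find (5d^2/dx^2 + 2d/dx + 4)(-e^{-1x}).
- 7 e^{- x}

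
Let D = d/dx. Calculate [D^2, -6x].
-12D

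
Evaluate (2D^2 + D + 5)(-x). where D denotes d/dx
- 5 x - 1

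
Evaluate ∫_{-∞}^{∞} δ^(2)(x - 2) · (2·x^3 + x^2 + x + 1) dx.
26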